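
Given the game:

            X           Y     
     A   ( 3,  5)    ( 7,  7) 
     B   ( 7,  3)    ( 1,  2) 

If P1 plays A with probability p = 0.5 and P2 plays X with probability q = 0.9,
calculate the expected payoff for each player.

E[P1] = 4.9, E[P2] = 4.05

Work:
E[P1] = p·q·π₁(A,X) + p·(1-q)·π₁(A,Y) + (1-p)·q·π₁(B,X) + (1-p)·(1-q)·π₁(B,Y)
= 0.5·0.9·3 + 0.5·0.1·7 + 0.5·0.9·7 + 0.5·0.1·1
= 4.9

E[P2] = 4.05 (similar calculation)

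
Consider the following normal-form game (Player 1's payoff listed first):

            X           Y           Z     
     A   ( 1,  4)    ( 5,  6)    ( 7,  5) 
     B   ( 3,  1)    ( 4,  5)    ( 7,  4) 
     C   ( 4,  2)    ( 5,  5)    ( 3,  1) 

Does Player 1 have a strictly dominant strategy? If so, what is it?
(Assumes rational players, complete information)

No strictly dominant strategy exists for Player 1

Work:
A strategy strictly dominates another if it gives a strictly higher payoff against every opponent action. Compare each pair of P1's strategies column-by-column:
  A vs B: [1 vs 3, 5 vs 4, 7 vs 7] → A does not strictly dominate B (column X: 1 ≤ 3)
  A vs C: [1 vs 4, 5 vs 5, 7 vs 3] → A does not strictly dominate C (column X: 1 ≤ 4)
  B vs A: [3 vs 1, 4 vs 5, 7 vs 7] → B does not strictly dominate A (column Y: 4 ≤ 5)
  B vs C: [3 vs 4, 4 vs 5, 7 vs 3] → B does not strictly dominate C (column X: 3 ≤ 4)
  C vs A: [4 vs 1, 5 vs 5, 3 vs 7] → C does not strictly dominate A (column Y: 5 ≤ 5)
  C vs B: [4 vs 3, 5 vs 4, 3 vs 7] → C does not strictly dominate B (column Z: 3 ≤ 7)
No single strategy strictly dominates all others → no strictly dominant strategy.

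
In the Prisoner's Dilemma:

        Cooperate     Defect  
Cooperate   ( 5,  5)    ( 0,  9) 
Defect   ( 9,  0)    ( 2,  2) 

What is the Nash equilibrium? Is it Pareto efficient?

(Defect, Defect) is NE; not Pareto efficient

Work:
Defect dominates Cooperate for both players:
If P2 cooperates: Defect (9) > Cooperate (5)
If P2 defects: Defect (2) > Cooperate (0)
NE: (Defect, Defect) with payoff (2, 2)
But (Cooperate, Cooperate) = (5, 5) Pareto dominates (2, 2)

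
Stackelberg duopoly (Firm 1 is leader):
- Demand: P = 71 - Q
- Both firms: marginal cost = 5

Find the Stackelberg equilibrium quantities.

q₁* (leader) = 33.0, q₂* (follower) = 16.5

Work:
Follower's reaction: q₂ = (a - c - q₁)/2
Leader substitutes: π₁ = q₁·(a - q₁ - (a-c-q₁)/2 - c)
FOC: q₁* = (71 - 5)/2 = 33.00
Then: q₂* = (71 - 5 - 33.0)/2 = 16.50
Leader has first-mover advantage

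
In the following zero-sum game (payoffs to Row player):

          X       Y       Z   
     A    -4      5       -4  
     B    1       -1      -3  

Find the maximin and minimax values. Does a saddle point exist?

Maximin = -3, Minimax = -3, Saddle: True

Work:
Row minimums: [-4, -3] → maximin = -3
Column maximums: [1, 5, -3] → minimax = -3
Saddle point exists! Game value = -3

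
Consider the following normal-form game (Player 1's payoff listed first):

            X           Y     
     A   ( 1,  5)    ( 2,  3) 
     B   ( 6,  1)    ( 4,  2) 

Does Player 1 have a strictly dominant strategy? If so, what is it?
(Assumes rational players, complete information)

Yes, Player 1's strictly dominant strategy is B

Work:
A strategy strictly dominates another if it gives a strictly higher payoff against every opponent action. Compare each pair of P1's strategies column-by-column:
  A vs B: [1 vs 6, 2 vs 4] → A does not strictly dominate B (column X: 1 ≤ 6)
  B vs A: [6 vs 1, 4 vs 2] → B strictly dominates A
B strictly dominates every other strategy → strictly dominant.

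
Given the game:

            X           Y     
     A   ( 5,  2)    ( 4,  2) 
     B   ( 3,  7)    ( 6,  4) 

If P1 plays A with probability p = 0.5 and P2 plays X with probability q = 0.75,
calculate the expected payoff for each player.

E[P1] = 4.25, E[P2] = 4.125

Work:
E[P1] = p·q·π₁(A,X) + p·(1-q)·π₁(A,Y) + (1-p)·q·π₁(B,X) + (1-p)·(1-q)·π₁(B,Y)
= 0.5·0.75·5 + 0.5·0.25·4 + 0.5·0.75·3 + 0.5·0.25·6
= 4.25

E[P2] = 4.125 (similar calculation)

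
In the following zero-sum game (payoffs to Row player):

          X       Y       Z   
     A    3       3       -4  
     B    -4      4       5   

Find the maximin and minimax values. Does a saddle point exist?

Maximin = -4, Minimax = 3, Saddle: False

Work:
Row minimums: [-4, -4] → maximin = -4
Column maximums: [3, 4, 5] → minimax = 3
No saddle point (maximin ≠ minimax). Mixed strategy needed.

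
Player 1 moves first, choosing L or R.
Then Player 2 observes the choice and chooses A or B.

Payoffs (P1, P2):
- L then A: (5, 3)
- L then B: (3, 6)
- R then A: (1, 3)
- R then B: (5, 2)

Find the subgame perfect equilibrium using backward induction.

P1 plays L, P2 plays B after L and A after R; Payoff (3, 6)

Work:
Backward induction:
After L: P2 chooses B → P1 gets 3
After R: P2 chooses A → P1 gets 1
P1 chooses L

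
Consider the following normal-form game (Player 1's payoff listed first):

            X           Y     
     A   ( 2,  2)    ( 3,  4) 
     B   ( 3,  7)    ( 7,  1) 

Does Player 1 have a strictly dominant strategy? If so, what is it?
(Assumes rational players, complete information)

Yes, Player 1's strictly dominant strategy is B

Work:
A strategy strictly dominates another if it gives a strictly higher payoff against every opponent action. Compare each pair of P1's strategies column-by-column:
  A vs B: [2 vs 3, 3 vs 7] → A does not strictly dominate B (column X: 2 ≤ 3)
  B vs A: [3 vs 2, 7 vs 3] → B strictly dominates A
B strictly dominates every other strategy → strictly dominant.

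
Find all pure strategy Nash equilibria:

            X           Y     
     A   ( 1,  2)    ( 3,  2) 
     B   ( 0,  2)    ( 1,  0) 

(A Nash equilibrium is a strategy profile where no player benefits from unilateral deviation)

Nash equilibrium: (A, X), (A, Y)

Work:
Best responses:
  P1 vs X: payoffs [1, 0] → best response A (payoff 1)
  P1 vs Y: payoffs [3, 1] → best response A (payoff 3)
  P2 vs A: payoffs [2, 2] → best response X/Y (payoff 2)
  P2 vs B: payoffs [2, 0] → best response X (payoff 2)
Mutual best responses: (A,X), (A,Y) → Nash equilibria.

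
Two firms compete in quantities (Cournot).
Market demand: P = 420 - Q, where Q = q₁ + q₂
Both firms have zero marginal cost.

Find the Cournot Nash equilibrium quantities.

q₁* = q₂* = 140.0; P* = 140.0

Work:
Profit: π_i = P·q_i = (a - q_i - q_j)·q_i
FOC: ∂π_i/∂q_i = a - 2q_i - q_j = 0
Reaction function: q_i = (420 - q_j)/2
Symmetry: q* = 420/3 = 140.0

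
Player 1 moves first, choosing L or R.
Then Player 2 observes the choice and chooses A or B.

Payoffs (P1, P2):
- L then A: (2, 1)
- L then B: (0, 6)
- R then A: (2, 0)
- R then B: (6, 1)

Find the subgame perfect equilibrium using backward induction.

P1 plays R, P2 plays B after L and B after R; Payoff (6, 1)

Work:
Backward induction:
After L: P2 chooses B → P1 gets 0
After R: P2 chooses B → P1 gets 6
P1 chooses R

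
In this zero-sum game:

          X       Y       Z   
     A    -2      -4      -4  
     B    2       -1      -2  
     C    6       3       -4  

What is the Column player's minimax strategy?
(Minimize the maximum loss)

Column should play Z, value = -2

Work:
Column player minimizes Row's maximum payoff:
Column X: max payoff to Row = 6
Column Y: max payoff to Row = 3
Column Z: max payoff to Row = -2
Minimum is -2, achieved by column Z.
Minimax strategy: Z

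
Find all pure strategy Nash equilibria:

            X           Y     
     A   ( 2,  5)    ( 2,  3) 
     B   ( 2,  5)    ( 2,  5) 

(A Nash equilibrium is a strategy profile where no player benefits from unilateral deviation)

Nash equilibrium: (A, X), (B, X), (B, Y)

Work:
Best responses:
  P1 vs X: payoffs [2, 2] → best response A/B (payoff 2)
  P1 vs Y: payoffs [2, 2] → best response A/B (payoff 2)
  P2 vs A: payoffs [5, 3] → best response X (payoff 5)
  P2 vs B: payoffs [5, 5] → best response X/Y (payoff 5)
Mutual best responses: (A,X), (B,X), (B,Y) → Nash equilibria.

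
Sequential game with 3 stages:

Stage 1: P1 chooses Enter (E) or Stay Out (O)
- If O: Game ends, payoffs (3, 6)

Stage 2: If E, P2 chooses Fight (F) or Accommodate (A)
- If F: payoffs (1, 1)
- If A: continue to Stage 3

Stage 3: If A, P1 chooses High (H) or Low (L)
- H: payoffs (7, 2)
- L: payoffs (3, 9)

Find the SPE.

SPE: (E, A, H); Outcome (7, 2)

Work:
Stage 3: P1 chooses H (7 vs 3)
Stage 2: P2: F->1, A->2 (anticipating H). Choose A
Stage 1: P1: O->3, E->7 (anticipating A, H). Choose E
SPE path: E -> A -> H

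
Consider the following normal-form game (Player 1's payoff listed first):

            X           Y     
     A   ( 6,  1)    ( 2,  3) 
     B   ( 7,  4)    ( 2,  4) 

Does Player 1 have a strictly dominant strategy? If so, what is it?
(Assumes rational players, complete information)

No strictly dominant strategy exists for Player 1

Work:
A strategy strictly dominates another if it gives a strictly higher payoff against every opponent action. Compare each pair of P1's strategies column-by-column:
  A vs B: [6 vs 7, 2 vs 2] → A does not strictly dominate B (column X: 6 ≤ 7)
  B vs A: [7 vs 6, 2 vs 2] → B does not strictly dominate A (column Y: 2 ≤ 2)
No single strategy strictly dominates all others → no strictly dominant strategy.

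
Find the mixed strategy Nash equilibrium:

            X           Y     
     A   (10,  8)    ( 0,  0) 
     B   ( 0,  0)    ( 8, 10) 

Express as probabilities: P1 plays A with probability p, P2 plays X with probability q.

p = 0.5556, q = 0.4444

Work:
Find probabilities that make opponent indifferent:
P2 chooses q to make P1 indifferent between A and B
P1 chooses p to make P2 indifferent between X and Y
Mixed NE: P1 plays (A: 0.5556, B: 0.4444), P2 plays (X: 0.4444, Y: 0.5556)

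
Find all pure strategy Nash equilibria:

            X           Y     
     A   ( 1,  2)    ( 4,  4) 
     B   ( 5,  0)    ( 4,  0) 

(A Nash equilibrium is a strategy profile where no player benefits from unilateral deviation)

Nash equilibrium: (A, Y), (B, X), (B, Y)

Work:
Best responses:
  P1 vs X: payoffs [1, 5] → best response B (payoff 5)
  P1 vs Y: payoffs [4, 4] → best response A/B (payoff 4)
  P2 vs A: payoffs [2, 4] → best response Y (payoff 4)
  P2 vs B: payoffs [0, 0] → best response X/Y (payoff 0)
Mutual best responses: (A,Y), (B,X), (B,Y) → Nash equilibria.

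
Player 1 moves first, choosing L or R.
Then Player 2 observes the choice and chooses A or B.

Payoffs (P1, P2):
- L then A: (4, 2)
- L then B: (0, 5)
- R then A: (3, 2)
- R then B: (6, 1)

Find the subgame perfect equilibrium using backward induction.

P1 plays R, P2 plays B after L and A after R; Payoff (3, 2)

Work:
Backward induction:
After L: P2 chooses B → P1 gets 0
After R: P2 chooses A → P1 gets 3
P1 chooses R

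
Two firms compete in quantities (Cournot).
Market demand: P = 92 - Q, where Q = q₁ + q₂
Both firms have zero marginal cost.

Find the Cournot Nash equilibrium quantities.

q₁* = q₂* = 30.67; P* = 30.67

Work:
Profit: π_i = P·q_i = (a - q_i - q_j)·q_i
FOC: ∂π_i/∂q_i = a - 2q_i - q_j = 0
Reaction function: q_i = (92 - q_j)/2
Symmetry: q* = 92/3 = 30.67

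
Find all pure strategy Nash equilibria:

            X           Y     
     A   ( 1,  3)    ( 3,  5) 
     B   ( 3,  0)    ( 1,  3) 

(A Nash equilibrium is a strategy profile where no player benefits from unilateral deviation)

Nash equilibrium: (A, Y)

Work:
Best responses:
  P1 vs X: payoffs [1, 3] → best response B (payoff 3)
  P1 vs Y: payoffs [3, 1] → best response A (payoff 3)
  P2 vs A: payoffs [3, 5] → best response Y (payoff 5)
  P2 vs B: payoffs [0, 3] → best response Y (payoff 3)
Mutual best responses: (A,Y) → Nash equilibria.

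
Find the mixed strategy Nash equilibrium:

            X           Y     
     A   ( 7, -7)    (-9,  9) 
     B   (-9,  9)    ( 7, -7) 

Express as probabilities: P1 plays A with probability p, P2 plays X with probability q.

p = 0.5, q = 0.5

Work:
Find probabilities that make opponent indifferent:
P2 chooses q to make P1 indifferent between A and B
P1 chooses p to make P2 indifferent between X and Y
Mixed NE: P1 plays (A: 0.5, B: 0.5), P2 plays (X: 0.5, Y: 0.5)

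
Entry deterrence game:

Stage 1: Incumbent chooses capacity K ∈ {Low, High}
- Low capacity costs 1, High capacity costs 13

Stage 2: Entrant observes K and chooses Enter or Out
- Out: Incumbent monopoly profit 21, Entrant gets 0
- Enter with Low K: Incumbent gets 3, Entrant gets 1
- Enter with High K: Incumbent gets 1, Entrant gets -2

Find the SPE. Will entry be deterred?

SPE: (High, Enter|Low, Out|High); Entry deterred. Incumbent net profit = 8

Work:
After Low K: Entrant enters (1 > 0)
After High K: Entrant stays out (-2 < 0)
Incumbent: Low → 3−1=2, High → 21−13=8
Incumbent chooses High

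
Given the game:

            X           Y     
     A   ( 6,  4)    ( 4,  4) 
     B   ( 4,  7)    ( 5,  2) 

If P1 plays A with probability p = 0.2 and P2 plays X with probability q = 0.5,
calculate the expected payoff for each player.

E[P1] = 4.6, E[P2] = 4.4

Work:
E[P1] = p·q·π₁(A,X) + p·(1-q)·π₁(A,Y) + (1-p)·q·π₁(B,X) + (1-p)·(1-q)·π₁(B,Y)
= 0.2·0.5·6 + 0.2·0.5·4 + 0.8·0.5·4 + 0.8·0.5·5
= 4.6

E[P2] = 4.4 (similar calculation)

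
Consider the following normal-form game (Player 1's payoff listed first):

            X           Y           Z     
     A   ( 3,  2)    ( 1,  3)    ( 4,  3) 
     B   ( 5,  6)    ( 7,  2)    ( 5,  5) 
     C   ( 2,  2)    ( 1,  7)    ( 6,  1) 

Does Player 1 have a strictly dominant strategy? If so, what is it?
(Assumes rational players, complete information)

No strictly dominant strategy exists for Player 1

Work:
A strategy strictly dominates another if it gives a strictly higher payoff against every opponent action. Compare each pair of P1's strategies column-by-column:
  A vs B: [3 vs 5, 1 vs 7, 4 vs 5] → A does not strictly dominate B (column X: 3 ≤ 5)
  A vs C: [3 vs 2, 1 vs 1, 4 vs 6] → A does not strictly dominate C (column Y: 1 ≤ 1)
  B vs A: [5 vs 3, 7 vs 1, 5 vs 4] → B strictly dominates A
  B vs C: [5 vs 2, 7 vs 1, 5 vs 6] → B does not strictly dominate C (column Z: 5 ≤ 6)
  C vs A: [2 vs 3, 1 vs 1, 6 vs 4] → C does not strictly dominate A (column X: 2 ≤ 3)
  C vs B: [2 vs 5, 1 vs 7, 6 vs 5] → C does not strictly dominate B (column X: 2 ≤ 5)
No single strategy strictly dominates all others → no strictly dominant strategy.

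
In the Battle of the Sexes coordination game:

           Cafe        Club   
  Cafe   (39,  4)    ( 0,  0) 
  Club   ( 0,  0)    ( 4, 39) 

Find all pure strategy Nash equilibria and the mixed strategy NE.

Pure NE: (Cafe, Cafe) and (Club, Club); Mixed NE: p = 0.907, q = 0.093

Work:
Check pure NE:
(Cafe, Cafe): (39, 4) - no unilateral deviation beneficial
(Club, Club): (4, 39) - no unilateral deviation beneficial
Mixed NE: P1 plays Cafe with p = 0.907, P2 plays Cafe with q = 0.093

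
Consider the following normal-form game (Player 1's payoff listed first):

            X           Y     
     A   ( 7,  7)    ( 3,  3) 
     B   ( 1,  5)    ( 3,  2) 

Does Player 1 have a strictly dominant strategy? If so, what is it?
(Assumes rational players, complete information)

No strictly dominant strategy exists for Player 1

Work:
A strategy strictly dominates another if it gives a strictly higher payoff against every opponent action. Compare each pair of P1's strategies column-by-column:
  A vs B: [7 vs 1, 3 vs 3] → A does not strictly dominate B (column Y: 3 ≤ 3)
  B vs A: [1 vs 7, 3 vs 3] → B does not strictly dominate A (column X: 1 ≤ 7)
No single strategy strictly dominates all others → no strictly dominant strategy.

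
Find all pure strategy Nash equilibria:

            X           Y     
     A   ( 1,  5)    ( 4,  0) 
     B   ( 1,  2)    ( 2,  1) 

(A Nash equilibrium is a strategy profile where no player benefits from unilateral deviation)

Nash equilibrium: (A, X), (B, X)

Work:
Best responses:
  P1 vs X: payoffs [1, 1] → best response A/B (payoff 1)
  P1 vs Y: payoffs [4, 2] → best response A (payoff 4)
  P2 vs A: payoffs [5, 0] → best response X (payoff 5)
  P2 vs B: payoffs [2, 1] → best response X (payoff 2)
Mutual best responses: (A,X), (B,X) → Nash equilibria.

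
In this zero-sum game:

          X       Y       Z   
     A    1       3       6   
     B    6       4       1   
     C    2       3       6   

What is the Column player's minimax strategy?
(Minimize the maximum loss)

Column should play Y, value = 4

Work:
Column player minimizes Row's maximum payoff:
Column X: max payoff to Row = 6
Column Y: max payoff to Row = 4
Column Z: max payoff to Row = 6
Minimum is 4, achieved by column Y.
Minimax strategy: Y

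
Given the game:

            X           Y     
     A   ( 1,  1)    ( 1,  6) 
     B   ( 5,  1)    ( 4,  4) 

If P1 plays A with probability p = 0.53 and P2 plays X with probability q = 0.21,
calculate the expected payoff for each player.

E[P1] = 2.5087, E[P2] = 4.2074

Work:
E[P1] = p·q·π₁(A,X) + p·(1-q)·π₁(A,Y) + (1-p)·q·π₁(B,X) + (1-p)·(1-q)·π₁(B,Y)
= 0.53·0.21·1 + 0.53·0.79·1 + 0.47·0.21·5 + 0.47·0.79·4
= 2.5087

E[P2] = 4.2074 (similar calculation)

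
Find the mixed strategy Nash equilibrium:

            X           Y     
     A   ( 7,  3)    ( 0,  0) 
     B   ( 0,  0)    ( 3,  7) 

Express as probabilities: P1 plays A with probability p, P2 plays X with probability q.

p = 0.7, q = 0.3

Work:
Find probabilities that make opponent indifferent:
P2 chooses q to make P1 indifferent between A and B
P1 chooses p to make P2 indifferent between X and Y
Mixed NE: P1 plays (A: 0.7, B: 0.3), P2 plays (X: 0.3, Y: 0.7)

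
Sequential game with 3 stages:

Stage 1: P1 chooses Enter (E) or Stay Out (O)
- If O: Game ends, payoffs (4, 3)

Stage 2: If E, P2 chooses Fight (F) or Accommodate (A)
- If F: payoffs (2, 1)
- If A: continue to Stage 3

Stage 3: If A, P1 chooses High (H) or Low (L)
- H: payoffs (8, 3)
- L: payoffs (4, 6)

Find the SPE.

SPE: (E, A, H); Outcome (8, 3)

Work:
Stage 3: P1 chooses H (8 vs 4)
Stage 2: P2: F->1, A->3 (anticipating H). Choose A
Stage 1: P1: O->4, E->8 (anticipating A, H). Choose E
SPE path: E -> A -> H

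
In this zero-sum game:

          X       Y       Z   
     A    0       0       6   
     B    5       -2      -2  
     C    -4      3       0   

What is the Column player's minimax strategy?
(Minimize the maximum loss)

Column should play Y, value = 3

Work:
Column player minimizes Row's maximum payoff:
Column X: max payoff to Row = 5
Column Y: max payoff to Row = 3
Column Z: max payoff to Row = 6
Minimum is 3, achieved by column Y.
Minimax strategy: Y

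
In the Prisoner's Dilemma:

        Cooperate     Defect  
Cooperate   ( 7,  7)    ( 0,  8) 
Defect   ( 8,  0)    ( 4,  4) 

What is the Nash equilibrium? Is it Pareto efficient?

(Defect, Defect) is NE; not Pareto efficient

Work:
Defect dominates Cooperate for both players:
If P2 cooperates: Defect (8) > Cooperate (7)
If P2 defects: Defect (4) > Cooperate (0)
NE: (Defect, Defect) with payoff (4, 4)
But (Cooperate, Cooperate) = (7, 7) Pareto dominates (4, 4)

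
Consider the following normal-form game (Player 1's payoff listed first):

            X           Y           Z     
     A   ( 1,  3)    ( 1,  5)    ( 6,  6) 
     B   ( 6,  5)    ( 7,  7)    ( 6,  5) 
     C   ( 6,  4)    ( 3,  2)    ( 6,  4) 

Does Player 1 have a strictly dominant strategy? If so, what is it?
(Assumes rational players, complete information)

No strictly dominant strategy exists for Player 1

Work:
A strategy strictly dominates another if it gives a strictly higher payoff against every opponent action. Compare each pair of P1's strategies column-by-column:
  A vs B: [1 vs 6, 1 vs 7, 6 vs 6] → A does not strictly dominate B (column X: 1 ≤ 6)
  A vs C: [1 vs 6, 1 vs 3, 6 vs 6] → A does not strictly dominate C (column X: 1 ≤ 6)
  B vs A: [6 vs 1, 7 vs 1, 6 vs 6] → B does not strictly dominate A (column Z: 6 ≤ 6)
  B vs C: [6 vs 6, 7 vs 3, 6 vs 6] → B does not strictly dominate C (column X: 6 ≤ 6)
  C vs A: [6 vs 1, 3 vs 1, 6 vs 6] → C does not strictly dominate A (column Z: 6 ≤ 6)
  C vs B: [6 vs 6, 3 vs 7, 6 vs 6] → C does not strictly dominate B (column X: 6 ≤ 6)
No single strategy strictly dominates all others → no strictly dominant strategy.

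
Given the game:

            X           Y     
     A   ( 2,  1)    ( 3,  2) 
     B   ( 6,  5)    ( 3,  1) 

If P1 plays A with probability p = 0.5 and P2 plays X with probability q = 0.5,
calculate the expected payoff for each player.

E[P1] = 3.5, E[P2] = 2.25

Work:
E[P1] = p·q·π₁(A,X) + p·(1-q)·π₁(A,Y) + (1-p)·q·π₁(B,X) + (1-p)·(1-q)·π₁(B,Y)
= 0.5·0.5·2 + 0.5·0.5·3 + 0.5·0.5·6 + 0.5·0.5·3
= 3.5

E[P2] = 2.25 (similar calculation)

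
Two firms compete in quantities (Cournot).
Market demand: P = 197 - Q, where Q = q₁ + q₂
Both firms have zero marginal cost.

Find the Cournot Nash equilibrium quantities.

q₁* = q₂* = 65.67; P* = 65.67

Work:
Profit: π_i = P·q_i = (a - q_i - q_j)·q_i
FOC: ∂π_i/∂q_i = a - 2q_i - q_j = 0
Reaction function: q_i = (197 - q_j)/2
Symmetry: q* = 197/3 = 65.67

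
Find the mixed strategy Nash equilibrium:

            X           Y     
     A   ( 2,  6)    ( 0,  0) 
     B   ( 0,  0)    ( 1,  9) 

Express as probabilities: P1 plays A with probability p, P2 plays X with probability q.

p = 0.6, q = 0.3333

Work:
Find probabilities that make opponent indifferent:
P2 chooses q to make P1 indifferent between A and B
P1 chooses p to make P2 indifferent between X and Y
Mixed NE: P1 plays (A: 0.6, B: 0.4), P2 plays (X: 0.3333, Y: 0.6667)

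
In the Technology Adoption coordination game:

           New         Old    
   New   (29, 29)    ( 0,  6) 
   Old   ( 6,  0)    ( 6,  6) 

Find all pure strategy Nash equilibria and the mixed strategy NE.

Pure NE: (New, New) and (Old, Old); Mixed NE: p = 0.2069, q = 0.2069

Work:
Check pure NE:
(New, New): (29, 29) - no unilateral deviation beneficial
(Old, Old): (6, 6) - no unilateral deviation beneficial
Mixed NE: P1 plays New with p = 0.2069, P2 plays New with q = 0.2069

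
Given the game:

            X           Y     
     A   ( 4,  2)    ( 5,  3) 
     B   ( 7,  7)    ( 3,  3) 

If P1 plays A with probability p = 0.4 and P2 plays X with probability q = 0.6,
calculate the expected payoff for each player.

E[P1] = 5.0, E[P2] = 4.2

Work:
E[P1] = p·q·π₁(A,X) + p·(1-q)·π₁(A,Y) + (1-p)·q·π₁(B,X) + (1-p)·(1-q)·π₁(B,Y)
= 0.4·0.6·4 + 0.4·0.4·5 + 0.6·0.6·7 + 0.6·0.4·3
= 5.0

E[P2] = 4.2 (similar calculation)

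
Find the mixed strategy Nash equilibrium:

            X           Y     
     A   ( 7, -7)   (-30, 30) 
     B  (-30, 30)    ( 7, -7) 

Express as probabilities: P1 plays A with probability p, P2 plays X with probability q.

p = 0.5, q = 0.5

Work:
Find probabilities that make opponent indifferent:
P2 chooses q to make P1 indifferent between A and B
P1 chooses p to make P2 indifferent between X and Y
Mixed NE: P1 plays (A: 0.5, B: 0.5), P2 plays (X: 0.5, Y: 0.5)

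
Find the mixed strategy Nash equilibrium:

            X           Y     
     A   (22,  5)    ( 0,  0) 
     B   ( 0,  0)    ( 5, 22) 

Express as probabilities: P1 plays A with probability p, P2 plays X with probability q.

p = 0.8148, q = 0.1852

Work:
Find probabilities that make opponent indifferent:
P2 chooses q to make P1 indifferent between A and B
P1 chooses p to make P2 indifferent between X and Y
Mixed NE: P1 plays (A: 0.8148, B: 0.1852), P2 plays (X: 0.1852, Y: 0.8148)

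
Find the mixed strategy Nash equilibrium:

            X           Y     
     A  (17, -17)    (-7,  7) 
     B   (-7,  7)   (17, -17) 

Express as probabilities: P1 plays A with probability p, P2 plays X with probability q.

p = 0.5, q = 0.5

Work:
Find probabilities that make opponent indifferent:
P2 chooses q to make P1 indifferent between A and B
P1 chooses p to make P2 indifferent between X and Y
Mixed NE: P1 plays (A: 0.5, B: 0.5), P2 plays (X: 0.5, Y: 0.5)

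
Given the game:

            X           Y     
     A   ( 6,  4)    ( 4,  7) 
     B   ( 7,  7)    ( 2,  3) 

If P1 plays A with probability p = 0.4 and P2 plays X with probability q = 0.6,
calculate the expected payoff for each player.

E[P1] = 5.08, E[P2] = 5.32

Work:
E[P1] = p·q·π₁(A,X) + p·(1-q)·π₁(A,Y) + (1-p)·q·π₁(B,X) + (1-p)·(1-q)·π₁(B,Y)
= 0.4·0.6·6 + 0.4·0.4·4 + 0.6·0.6·7 + 0.6·0.4·2
= 5.08

E[P2] = 5.32 (similar calculation)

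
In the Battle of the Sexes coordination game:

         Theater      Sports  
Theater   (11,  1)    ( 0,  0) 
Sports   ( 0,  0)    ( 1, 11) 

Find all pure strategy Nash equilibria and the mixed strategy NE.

Pure NE: (Theater, Theater) and (Sports, Sports); Mixed NE: p = 0.9167, q = 0.0833

Work:
Check pure NE:
(Theater, Theater): (11, 1) - no unilateral deviation beneficial
(Sports, Sports): (1, 11) - no unilateral deviation beneficial
Mixed NE: P1 plays Theater with p = 0.9167, P2 plays Theater with q = 0.0833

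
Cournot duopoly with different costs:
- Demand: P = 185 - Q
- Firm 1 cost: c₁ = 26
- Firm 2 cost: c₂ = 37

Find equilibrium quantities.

q₁* = 56.67, q₂* = 45.67

Work:
Reaction: q₁ = (185 - 26 - q₂)/2
Reaction: q₂ = (185 - 37 - q₁)/2
Solve simultaneously:
q₁* = (185 - 2×26 + 37)/3 = 56.67
q₂* = (185 - 2×37 + 26)/3 = 45.67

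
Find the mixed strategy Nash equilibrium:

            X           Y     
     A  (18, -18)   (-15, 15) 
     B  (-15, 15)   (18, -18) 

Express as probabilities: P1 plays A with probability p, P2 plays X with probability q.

p = 0.5, q = 0.5

Work:
Find probabilities that make opponent indifferent:
P2 chooses q to make P1 indifferent between A and B
P1 chooses p to make P2 indifferent between X and Y
Mixed NE: P1 plays (A: 0.5, B: 0.5), P2 plays (X: 0.5, Y: 0.5)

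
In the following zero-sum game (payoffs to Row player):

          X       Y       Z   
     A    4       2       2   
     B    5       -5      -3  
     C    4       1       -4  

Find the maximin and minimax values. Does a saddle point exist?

Maximin = 2, Minimax = 2, Saddle: True

Work:
Row minimums: [2, -5, -4] → maximin = 2
Column maximums: [5, 2, 2] → minimax = 2
Saddle point exists! Game value = 2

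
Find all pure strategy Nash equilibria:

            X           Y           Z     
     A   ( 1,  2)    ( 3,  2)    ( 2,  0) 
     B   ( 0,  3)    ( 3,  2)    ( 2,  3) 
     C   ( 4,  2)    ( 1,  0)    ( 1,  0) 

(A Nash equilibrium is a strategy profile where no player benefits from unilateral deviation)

Nash equilibrium: (A, Y), (B, Z), (C, X)

Work:
Best responses:
  P1 vs X: payoffs [1, 0, 4] → best response C (payoff 4)
  P1 vs Y: payoffs [3, 3, 1] → best response A/B (payoff 3)
  P1 vs Z: payoffs [2, 2, 1] → best response A/B (payoff 2)
  P2 vs A: payoffs [2, 2, 0] → best response X/Y (payoff 2)
  P2 vs B: payoffs [3, 2, 3] → best response X/Z (payoff 3)
  P2 vs C: payoffs [2, 0, 0] → best response X (payoff 2)
Mutual best responses: (A,Y), (B,Z), (C,X) → Nash equilibria.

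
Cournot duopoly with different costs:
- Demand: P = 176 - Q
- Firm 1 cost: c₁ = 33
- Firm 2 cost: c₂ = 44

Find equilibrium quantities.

q₁* = 51.33, q₂* = 40.33

Work:
Reaction: q₁ = (176 - 33 - q₂)/2
Reaction: q₂ = (176 - 44 - q₁)/2
Solve simultaneously:
q₁* = (176 - 2×33 + 44)/3 = 51.33
q₂* = (176 - 2×44 + 33)/3 = 40.33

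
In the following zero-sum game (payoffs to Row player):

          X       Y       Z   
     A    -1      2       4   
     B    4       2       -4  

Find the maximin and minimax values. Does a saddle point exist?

Maximin = -1, Minimax = 2, Saddle: False

Work:
Row minimums: [-1, -4] → maximin = -1
Column maximums: [4, 2, 4] → minimax = 2
No saddle point (maximin ≠ minimax). Mixed strategy needed.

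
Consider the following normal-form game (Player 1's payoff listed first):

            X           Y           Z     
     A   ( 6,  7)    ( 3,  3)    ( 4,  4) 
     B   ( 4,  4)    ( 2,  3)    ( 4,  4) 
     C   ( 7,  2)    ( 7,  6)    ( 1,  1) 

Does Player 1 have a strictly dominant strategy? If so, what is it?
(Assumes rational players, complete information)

No strictly dominant strategy exists for Player 1

Work:
A strategy strictly dominates another if it gives a strictly higher payoff against every opponent action. Compare each pair of P1's strategies column-by-column:
  A vs B: [6 vs 4, 3 vs 2, 4 vs 4] → A does not strictly dominate B (column Z: 4 ≤ 4)
  A vs C: [6 vs 7, 3 vs 7, 4 vs 1] → A does not strictly dominate C (column X: 6 ≤ 7)
  B vs A: [4 vs 6, 2 vs 3, 4 vs 4] → B does not strictly dominate A (column X: 4 ≤ 6)
  B vs C: [4 vs 7, 2 vs 7, 4 vs 1] → B does not strictly dominate C (column X: 4 ≤ 7)
  C vs A: [7 vs 6, 7 vs 3, 1 vs 4] → C does not strictly dominate A (column Z: 1 ≤ 4)
  C vs B: [7 vs 4, 7 vs 2, 1 vs 4] → C does not strictly dominate B (column Z: 1 ≤ 4)
No single strategy strictly dominates all others → no strictly dominant strategy.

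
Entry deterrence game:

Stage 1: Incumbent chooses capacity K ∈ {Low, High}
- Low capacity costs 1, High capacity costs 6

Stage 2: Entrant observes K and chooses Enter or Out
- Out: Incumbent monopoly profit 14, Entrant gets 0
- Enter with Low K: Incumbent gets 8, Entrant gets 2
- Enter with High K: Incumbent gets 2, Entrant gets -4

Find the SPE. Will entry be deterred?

SPE: (High, Enter|Low, Out|High); Entry deterred. Incumbent net profit = 8

Work:
After Low K: Entrant enters (2 > 0)
After High K: Entrant stays out (-4 < 0)
Incumbent: Low → 8−1=7, High → 14−6=8
Incumbent chooses High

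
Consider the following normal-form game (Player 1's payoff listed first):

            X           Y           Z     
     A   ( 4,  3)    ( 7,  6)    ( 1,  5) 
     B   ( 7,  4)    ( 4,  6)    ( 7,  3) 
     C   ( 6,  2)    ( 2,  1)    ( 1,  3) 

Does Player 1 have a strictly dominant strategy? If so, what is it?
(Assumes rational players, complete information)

No strictly dominant strategy exists for Player 1

Work:
A strategy strictly dominates another if it gives a strictly higher payoff against every opponent action. Compare each pair of P1's strategies column-by-column:
  A vs B: [4 vs 7, 7 vs 4, 1 vs 7] → A does not strictly dominate B (column X: 4 ≤ 7)
  A vs C: [4 vs 6, 7 vs 2, 1 vs 1] → A does not strictly dominate C (column X: 4 ≤ 6)
  B vs A: [7 vs 4, 4 vs 7, 7 vs 1] → B does not strictly dominate A (column Y: 4 ≤ 7)
  B vs C: [7 vs 6, 4 vs 2, 7 vs 1] → B strictly dominates C
  C vs A: [6 vs 4, 2 vs 7, 1 vs 1] → C does not strictly dominate A (column Y: 2 ≤ 7)
  C vs B: [6 vs 7, 2 vs 4, 1 vs 7] → C does not strictly dominate B (column X: 6 ≤ 7)
No single strategy strictly dominates all others → no strictly dominant strategy.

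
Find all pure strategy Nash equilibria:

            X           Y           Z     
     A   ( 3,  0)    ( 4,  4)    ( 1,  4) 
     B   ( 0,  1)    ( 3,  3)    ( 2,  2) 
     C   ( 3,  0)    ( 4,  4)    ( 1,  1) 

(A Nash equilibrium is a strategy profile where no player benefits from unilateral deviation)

Nash equilibrium: (A, Y), (C, Y)

Work:
Best responses:
  P1 vs X: payoffs [3, 0, 3] → best response A/C (payoff 3)
  P1 vs Y: payoffs [4, 3, 4] → best response A/C (payoff 4)
  P1 vs Z: payoffs [1, 2, 1] → best response B (payoff 2)
  P2 vs A: payoffs [0, 4, 4] → best response Y/Z (payoff 4)
  P2 vs B: payoffs [1, 3, 2] → best response Y (payoff 3)
  P2 vs C: payoffs [0, 4, 1] → best response Y (payoff 4)
Mutual best responses: (A,Y), (C,Y) → Nash equilibria.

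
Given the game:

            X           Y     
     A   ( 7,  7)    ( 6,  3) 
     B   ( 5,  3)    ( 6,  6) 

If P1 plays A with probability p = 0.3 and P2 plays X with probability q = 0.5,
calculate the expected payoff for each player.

E[P1] = 5.8, E[P2] = 4.65

Work:
E[P1] = p·q·π₁(A,X) + p·(1-q)·π₁(A,Y) + (1-p)·q·π₁(B,X) + (1-p)·(1-q)·π₁(B,Y)
= 0.3·0.5·7 + 0.3·0.5·6 + 0.7·0.5·5 + 0.7·0.5·6
= 5.8

E[P2] = 4.65 (similar calculation)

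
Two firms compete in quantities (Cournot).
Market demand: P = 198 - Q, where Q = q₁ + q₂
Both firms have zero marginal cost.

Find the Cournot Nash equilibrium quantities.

q₁* = q₂* = 66.0; P* = 66.0

Work:
Profit: π_i = P·q_i = (a - q_i - q_j)·q_i
FOC: ∂π_i/∂q_i = a - 2q_i - q_j = 0
Reaction function: q_i = (198 - q_j)/2
Symmetry: q* = 198/3 = 66.0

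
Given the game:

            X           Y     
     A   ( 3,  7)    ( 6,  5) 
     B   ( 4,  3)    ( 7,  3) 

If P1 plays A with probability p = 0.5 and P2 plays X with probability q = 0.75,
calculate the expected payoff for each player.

E[P1] = 4.25, E[P2] = 4.75

Work:
E[P1] = p·q·π₁(A,X) + p·(1-q)·π₁(A,Y) + (1-p)·q·π₁(B,X) + (1-p)·(1-q)·π₁(B,Y)
= 0.5·0.75·3 + 0.5·0.25·6 + 0.5·0.75·4 + 0.5·0.25·7
= 4.25

E[P2] = 4.75 (similar calculation)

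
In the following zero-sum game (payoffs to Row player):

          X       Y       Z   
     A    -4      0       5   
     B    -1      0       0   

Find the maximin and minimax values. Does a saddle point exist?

Maximin = -1, Minimax = -1, Saddle: True

Work:
Row minimums: [-4, -1] → maximin = -1
Column maximums: [-1, 0, 5] → minimax = -1
Saddle point exists! Game value = -1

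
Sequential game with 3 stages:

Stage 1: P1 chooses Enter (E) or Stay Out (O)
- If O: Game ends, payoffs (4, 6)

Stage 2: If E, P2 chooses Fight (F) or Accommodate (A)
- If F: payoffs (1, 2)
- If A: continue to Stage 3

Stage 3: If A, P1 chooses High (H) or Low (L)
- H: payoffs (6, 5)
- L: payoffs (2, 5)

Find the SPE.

SPE: (E, A, H); Outcome (6, 5)

Work:
Stage 3: P1 chooses H (6 vs 2)
Stage 2: P2: F->2, A->5 (anticipating H). Choose A
Stage 1: P1: O->4, E->6 (anticipating A, H). Choose E
SPE path: E -> A -> H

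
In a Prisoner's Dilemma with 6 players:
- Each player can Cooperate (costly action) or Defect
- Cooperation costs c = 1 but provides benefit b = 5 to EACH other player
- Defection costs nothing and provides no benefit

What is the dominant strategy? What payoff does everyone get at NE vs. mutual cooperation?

Dominant: Defect; NE payoff = 0; Coop payoff = 24

Work:
Defect dominates (saves cost c = 1, benefit to others is external)
NE: All defect → everyone gets 0
If all cooperate: each receives (5)×5 - 1 = 24
Social dilemma: 24 > 0 but NE gives 0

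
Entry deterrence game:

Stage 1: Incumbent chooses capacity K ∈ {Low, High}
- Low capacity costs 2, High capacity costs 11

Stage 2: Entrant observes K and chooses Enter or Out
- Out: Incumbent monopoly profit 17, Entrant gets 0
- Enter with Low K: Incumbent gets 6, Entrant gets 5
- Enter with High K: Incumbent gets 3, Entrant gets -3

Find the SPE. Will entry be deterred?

SPE: (High, Enter|Low, Out|High); Entry deterred. Incumbent net profit = 6

Work:
After Low K: Entrant enters (5 > 0)
After High K: Entrant stays out (-3 < 0)
Incumbent: Low → 6−2=4, High → 17−11=6
Incumbent chooses High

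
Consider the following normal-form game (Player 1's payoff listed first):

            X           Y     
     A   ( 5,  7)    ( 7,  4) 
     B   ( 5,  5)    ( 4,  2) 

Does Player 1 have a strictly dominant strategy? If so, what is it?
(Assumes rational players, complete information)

No strictly dominant strategy exists for Player 1

Work:
A strategy strictly dominates another if it gives a strictly higher payoff against every opponent action. Compare each pair of P1's strategies column-by-column:
  A vs B: [5 vs 5, 7 vs 4] → A does not strictly dominate B (column X: 5 ≤ 5)
  B vs A: [5 vs 5, 4 vs 7] → B does not strictly dominate A (column X: 5 ≤ 5)
No single strategy strictly dominates all others → no strictly dominant strategy.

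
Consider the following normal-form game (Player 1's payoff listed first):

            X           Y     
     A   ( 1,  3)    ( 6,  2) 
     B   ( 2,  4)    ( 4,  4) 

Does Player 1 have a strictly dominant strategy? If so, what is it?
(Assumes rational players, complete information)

No strictly dominant strategy exists for Player 1

Work:
A strategy strictly dominates another if it gives a strictly higher payoff against every opponent action. Compare each pair of P1's strategies column-by-column:
  A vs B: [1 vs 2, 6 vs 4] → A does not strictly dominate B (column X: 1 ≤ 2)
  B vs A: [2 vs 1, 4 vs 6] → B does not strictly dominate A (column Y: 4 ≤ 6)
No single strategy strictly dominates all others → no strictly dominant strategy.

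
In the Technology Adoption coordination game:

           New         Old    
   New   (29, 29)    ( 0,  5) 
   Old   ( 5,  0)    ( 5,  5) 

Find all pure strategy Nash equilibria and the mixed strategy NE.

Pure NE: (New, New) and (Old, Old); Mixed NE: p = 0.1724, q = 0.1724

Work:
Check pure NE:
(New, New): (29, 29) - no unilateral deviation beneficial
(Old, Old): (5, 5) - no unilateral deviation beneficial
Mixed NE: P1 plays New with p = 0.1724, P2 plays New with q = 0.1724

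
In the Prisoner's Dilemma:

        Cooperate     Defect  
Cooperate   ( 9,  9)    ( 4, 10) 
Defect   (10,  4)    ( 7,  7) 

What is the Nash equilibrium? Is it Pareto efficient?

(Defect, Defect) is NE; not Pareto efficient

Work:
Defect dominates Cooperate for both players:
If P2 cooperates: Defect (10) > Cooperate (9)
If P2 defects: Defect (7) > Cooperate (4)
NE: (Defect, Defect) with payoff (7, 7)
But (Cooperate, Cooperate) = (9, 9) Pareto dominates (7, 7)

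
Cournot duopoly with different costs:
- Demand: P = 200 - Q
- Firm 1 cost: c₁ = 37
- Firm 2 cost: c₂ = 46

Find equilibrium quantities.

q₁* = 57.33, q₂* = 48.33

Work:
Reaction: q₁ = (200 - 37 - q₂)/2
Reaction: q₂ = (200 - 46 - q₁)/2
Solve simultaneously:
q₁* = (200 - 2×37 + 46)/3 = 57.33
q₂* = (200 - 2×46 + 37)/3 = 48.33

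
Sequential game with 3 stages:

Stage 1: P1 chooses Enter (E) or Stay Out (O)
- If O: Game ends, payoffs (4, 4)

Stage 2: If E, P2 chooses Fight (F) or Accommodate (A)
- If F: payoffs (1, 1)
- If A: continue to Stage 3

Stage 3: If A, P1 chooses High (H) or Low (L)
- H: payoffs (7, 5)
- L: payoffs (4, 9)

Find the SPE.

SPE: (E, A, H); Outcome (7, 5)

Work:
Stage 3: P1 chooses H (7 vs 4)
Stage 2: P2: F->1, A->5 (anticipating H). Choose A
Stage 1: P1: O->4, E->7 (anticipating A, H). Choose E
SPE path: E -> A -> H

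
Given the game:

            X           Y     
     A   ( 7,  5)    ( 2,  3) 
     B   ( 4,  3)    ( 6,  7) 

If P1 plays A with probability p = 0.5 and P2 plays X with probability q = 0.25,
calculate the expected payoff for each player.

E[P1] = 4.375, E[P2] = 4.75

Work:
E[P1] = p·q·π₁(A,X) + p·(1-q)·π₁(A,Y) + (1-p)·q·π₁(B,X) + (1-p)·(1-q)·π₁(B,Y)
= 0.5·0.25·7 + 0.5·0.75·2 + 0.5·0.25·4 + 0.5·0.75·6
= 4.375

E[P2] = 4.75 (similar calculation)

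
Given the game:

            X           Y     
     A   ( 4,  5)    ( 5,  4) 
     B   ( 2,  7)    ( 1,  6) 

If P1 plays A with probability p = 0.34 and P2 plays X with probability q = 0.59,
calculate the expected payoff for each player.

E[P1] = 2.5488, E[P2] = 5.91

Work:
E[P1] = p·q·π₁(A,X) + p·(1-q)·π₁(A,Y) + (1-p)·q·π₁(B,X) + (1-p)·(1-q)·π₁(B,Y)
= 0.34·0.59·4 + 0.34·0.41·5 + 0.66·0.59·2 + 0.66·0.41·1
= 2.5488

E[P2] = 5.91 (similar calculation)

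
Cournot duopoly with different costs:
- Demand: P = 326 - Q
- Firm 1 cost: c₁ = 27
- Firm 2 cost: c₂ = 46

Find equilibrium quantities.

q₁* = 106.0, q₂* = 87.0

Work:
Reaction: q₁ = (326 - 27 - q₂)/2
Reaction: q₂ = (326 - 46 - q₁)/2
Solve simultaneously:
q₁* = (326 - 2×27 + 46)/3 = 106.0
q₂* = (326 - 2×46 + 27)/3 = 87.0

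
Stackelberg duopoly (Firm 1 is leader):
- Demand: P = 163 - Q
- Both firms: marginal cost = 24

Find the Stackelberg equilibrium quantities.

q₁* (leader) = 69.5, q₂* (follower) = 34.75

Work:
Follower's reaction: q₂ = (a - c - q₁)/2
Leader substitutes: π₁ = q₁·(a - q₁ - (a-c-q₁)/2 - c)
FOC: q₁* = (163 - 24)/2 = 69.50
Then: q₂* = (163 - 24 - 69.5)/2 = 34.75
Leader has first-mover advantage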